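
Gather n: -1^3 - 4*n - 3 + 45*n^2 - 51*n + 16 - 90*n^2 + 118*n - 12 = -45*n^2 + 63*n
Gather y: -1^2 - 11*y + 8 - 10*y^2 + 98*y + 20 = -10*y^2 + 87*y + 27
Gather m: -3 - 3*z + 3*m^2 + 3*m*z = 3*m^2 + 3*m*z - 3*z - 3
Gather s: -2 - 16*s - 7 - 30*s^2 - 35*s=-30*s^2 - 51*s - 9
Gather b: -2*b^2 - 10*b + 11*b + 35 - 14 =-2*b^2 + b + 21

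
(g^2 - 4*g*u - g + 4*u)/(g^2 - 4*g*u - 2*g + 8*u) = (g - 1)/(g - 2)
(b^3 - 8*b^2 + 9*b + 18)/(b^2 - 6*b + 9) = (b^2 - 5*b - 6)/(b - 3)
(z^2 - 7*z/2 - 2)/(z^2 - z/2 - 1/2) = (z - 4)/(z - 1)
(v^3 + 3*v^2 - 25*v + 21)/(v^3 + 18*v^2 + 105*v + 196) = (v^2 - 4*v + 3)/(v^2 + 11*v + 28)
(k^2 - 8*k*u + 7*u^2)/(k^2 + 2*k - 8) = (k^2 - 8*k*u + 7*u^2)/(k^2 + 2*k - 8)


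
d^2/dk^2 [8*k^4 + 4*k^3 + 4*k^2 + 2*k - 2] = 96*k^2 + 24*k + 8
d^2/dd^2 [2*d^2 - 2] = 4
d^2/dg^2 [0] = 0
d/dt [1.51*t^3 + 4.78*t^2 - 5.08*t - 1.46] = 4.53*t^2 + 9.56*t - 5.08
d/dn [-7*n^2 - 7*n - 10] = -14*n - 7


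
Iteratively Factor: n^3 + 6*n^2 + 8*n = (n + 2)*(n^2 + 4*n) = (n + 2)*(n + 4)*(n)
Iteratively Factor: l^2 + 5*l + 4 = (l + 4)*(l + 1)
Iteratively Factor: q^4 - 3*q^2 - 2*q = (q)*(q^3 - 3*q - 2) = q*(q + 1)*(q^2 - q - 2) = q*(q + 1)^2*(q - 2)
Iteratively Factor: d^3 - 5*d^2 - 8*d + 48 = (d + 3)*(d^2 - 8*d + 16) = (d - 4)*(d + 3)*(d - 4)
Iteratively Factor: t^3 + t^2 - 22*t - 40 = (t + 2)*(t^2 - t - 20) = (t + 2)*(t + 4)*(t - 5)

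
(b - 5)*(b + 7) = b^2 + 2*b - 35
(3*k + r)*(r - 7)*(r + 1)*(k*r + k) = 3*k^2*r^3 - 15*k^2*r^2 - 39*k^2*r - 21*k^2 + k*r^4 - 5*k*r^3 - 13*k*r^2 - 7*k*r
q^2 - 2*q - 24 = (q - 6)*(q + 4)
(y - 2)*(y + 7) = y^2 + 5*y - 14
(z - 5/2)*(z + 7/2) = z^2 + z - 35/4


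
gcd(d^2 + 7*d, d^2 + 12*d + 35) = d + 7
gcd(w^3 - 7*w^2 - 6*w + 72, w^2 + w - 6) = w + 3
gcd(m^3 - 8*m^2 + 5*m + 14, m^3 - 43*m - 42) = m^2 - 6*m - 7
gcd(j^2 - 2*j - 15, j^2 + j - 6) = j + 3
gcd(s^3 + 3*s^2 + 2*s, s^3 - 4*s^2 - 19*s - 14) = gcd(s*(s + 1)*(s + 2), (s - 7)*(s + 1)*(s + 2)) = s^2 + 3*s + 2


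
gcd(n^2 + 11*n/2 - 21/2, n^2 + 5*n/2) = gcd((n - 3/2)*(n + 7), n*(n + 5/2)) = 1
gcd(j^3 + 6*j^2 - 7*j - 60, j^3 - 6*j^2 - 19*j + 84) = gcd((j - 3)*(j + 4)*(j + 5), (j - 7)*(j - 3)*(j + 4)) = j^2 + j - 12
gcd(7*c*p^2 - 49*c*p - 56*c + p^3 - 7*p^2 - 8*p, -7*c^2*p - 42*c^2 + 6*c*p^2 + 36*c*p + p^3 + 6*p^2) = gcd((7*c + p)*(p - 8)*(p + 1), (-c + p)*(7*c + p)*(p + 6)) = 7*c + p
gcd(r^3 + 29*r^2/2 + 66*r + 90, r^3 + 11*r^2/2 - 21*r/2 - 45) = r^2 + 17*r/2 + 15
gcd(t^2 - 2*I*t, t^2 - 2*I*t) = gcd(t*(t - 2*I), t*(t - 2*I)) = t^2 - 2*I*t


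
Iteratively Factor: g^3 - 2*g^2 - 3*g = (g + 1)*(g^2 - 3*g) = (g - 3)*(g + 1)*(g)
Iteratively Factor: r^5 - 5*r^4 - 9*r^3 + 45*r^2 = (r)*(r^4 - 5*r^3 - 9*r^2 + 45*r) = r*(r + 3)*(r^3 - 8*r^2 + 15*r) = r*(r - 3)*(r + 3)*(r^2 - 5*r) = r*(r - 5)*(r - 3)*(r + 3)*(r)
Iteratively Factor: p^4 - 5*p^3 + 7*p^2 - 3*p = (p - 1)*(p^3 - 4*p^2 + 3*p) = (p - 3)*(p - 1)*(p^2 - p) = p*(p - 3)*(p - 1)*(p - 1)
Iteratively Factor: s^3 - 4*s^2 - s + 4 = (s - 1)*(s^2 - 3*s - 4) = (s - 4)*(s - 1)*(s + 1)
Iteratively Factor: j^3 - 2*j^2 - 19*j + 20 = (j - 1)*(j^2 - j - 20) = (j - 5)*(j - 1)*(j + 4)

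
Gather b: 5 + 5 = 10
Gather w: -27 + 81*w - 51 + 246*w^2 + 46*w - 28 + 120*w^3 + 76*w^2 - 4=120*w^3 + 322*w^2 + 127*w - 110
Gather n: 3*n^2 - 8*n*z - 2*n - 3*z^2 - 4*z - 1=3*n^2 + n*(-8*z - 2) - 3*z^2 - 4*z - 1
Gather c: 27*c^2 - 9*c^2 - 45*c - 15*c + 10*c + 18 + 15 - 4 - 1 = 18*c^2 - 50*c + 28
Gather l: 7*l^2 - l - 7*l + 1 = 7*l^2 - 8*l + 1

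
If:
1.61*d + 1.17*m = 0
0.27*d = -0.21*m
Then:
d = 0.00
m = 0.00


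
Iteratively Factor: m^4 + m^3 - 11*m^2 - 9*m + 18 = (m - 3)*(m^3 + 4*m^2 + m - 6) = (m - 3)*(m + 2)*(m^2 + 2*m - 3) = (m - 3)*(m + 2)*(m + 3)*(m - 1)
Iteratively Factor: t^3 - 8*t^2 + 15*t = (t)*(t^2 - 8*t + 15) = t*(t - 5)*(t - 3)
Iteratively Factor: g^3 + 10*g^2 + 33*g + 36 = (g + 4)*(g^2 + 6*g + 9) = (g + 3)*(g + 4)*(g + 3)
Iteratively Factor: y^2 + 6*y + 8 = (y + 2)*(y + 4)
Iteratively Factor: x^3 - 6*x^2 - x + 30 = (x - 3)*(x^2 - 3*x - 10) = (x - 5)*(x - 3)*(x + 2)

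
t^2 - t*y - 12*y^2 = (t - 4*y)*(t + 3*y)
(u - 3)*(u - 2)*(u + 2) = u^3 - 3*u^2 - 4*u + 12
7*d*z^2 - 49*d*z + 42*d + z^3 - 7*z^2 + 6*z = (7*d + z)*(z - 6)*(z - 1)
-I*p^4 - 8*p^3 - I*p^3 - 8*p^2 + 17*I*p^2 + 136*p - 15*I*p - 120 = (p - 3)*(p + 5)*(p - 8*I)*(-I*p + I)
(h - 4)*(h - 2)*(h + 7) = h^3 + h^2 - 34*h + 56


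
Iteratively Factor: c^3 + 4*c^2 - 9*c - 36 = (c + 4)*(c^2 - 9) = (c - 3)*(c + 4)*(c + 3)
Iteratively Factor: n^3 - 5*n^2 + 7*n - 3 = (n - 1)*(n^2 - 4*n + 3) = (n - 1)^2*(n - 3)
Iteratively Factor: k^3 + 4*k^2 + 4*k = (k + 2)*(k^2 + 2*k) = k*(k + 2)*(k + 2)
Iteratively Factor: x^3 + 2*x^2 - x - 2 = (x + 1)*(x^2 + x - 2) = (x - 1)*(x + 1)*(x + 2)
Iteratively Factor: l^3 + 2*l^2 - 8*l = (l)*(l^2 + 2*l - 8) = l*(l + 4)*(l - 2)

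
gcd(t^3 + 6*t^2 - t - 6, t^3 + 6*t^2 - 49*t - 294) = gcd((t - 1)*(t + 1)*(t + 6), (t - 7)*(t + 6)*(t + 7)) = t + 6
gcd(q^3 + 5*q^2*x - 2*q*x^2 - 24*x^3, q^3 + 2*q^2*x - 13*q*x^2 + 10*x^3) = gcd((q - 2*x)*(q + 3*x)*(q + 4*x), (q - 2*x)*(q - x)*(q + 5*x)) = -q + 2*x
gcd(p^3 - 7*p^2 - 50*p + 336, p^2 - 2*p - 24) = p - 6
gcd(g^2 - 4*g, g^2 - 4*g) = g^2 - 4*g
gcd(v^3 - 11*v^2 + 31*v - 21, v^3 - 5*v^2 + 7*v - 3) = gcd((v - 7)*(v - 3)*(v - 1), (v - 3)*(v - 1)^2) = v^2 - 4*v + 3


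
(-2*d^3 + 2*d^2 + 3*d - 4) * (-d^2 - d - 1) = 2*d^5 - 3*d^3 - d^2 + d + 4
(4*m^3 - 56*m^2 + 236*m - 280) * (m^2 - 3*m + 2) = 4*m^5 - 68*m^4 + 412*m^3 - 1100*m^2 + 1312*m - 560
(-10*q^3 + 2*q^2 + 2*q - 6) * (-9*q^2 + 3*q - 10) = 90*q^5 - 48*q^4 + 88*q^3 + 40*q^2 - 38*q + 60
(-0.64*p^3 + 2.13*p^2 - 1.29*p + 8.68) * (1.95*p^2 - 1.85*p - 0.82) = -1.248*p^5 + 5.3375*p^4 - 5.9312*p^3 + 17.5659*p^2 - 15.0002*p - 7.1176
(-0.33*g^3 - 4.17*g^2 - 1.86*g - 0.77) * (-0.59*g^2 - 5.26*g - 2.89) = 0.1947*g^5 + 4.1961*g^4 + 23.9853*g^3 + 22.2892*g^2 + 9.4256*g + 2.2253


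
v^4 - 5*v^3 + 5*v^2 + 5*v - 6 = (v - 3)*(v - 2)*(v - 1)*(v + 1)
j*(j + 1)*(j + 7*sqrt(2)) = j^3 + j^2 + 7*sqrt(2)*j^2 + 7*sqrt(2)*j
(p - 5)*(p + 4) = p^2 - p - 20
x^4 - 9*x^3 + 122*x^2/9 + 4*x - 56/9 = (x - 7)*(x - 2)*(x - 2/3)*(x + 2/3)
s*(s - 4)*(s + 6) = s^3 + 2*s^2 - 24*s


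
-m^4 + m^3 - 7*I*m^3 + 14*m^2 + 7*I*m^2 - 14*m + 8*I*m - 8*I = (m + 2*I)*(m + 4*I)*(-I*m + 1)*(-I*m + I)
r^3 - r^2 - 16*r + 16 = (r - 4)*(r - 1)*(r + 4)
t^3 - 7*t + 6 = (t - 2)*(t - 1)*(t + 3)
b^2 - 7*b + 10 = (b - 5)*(b - 2)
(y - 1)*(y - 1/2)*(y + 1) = y^3 - y^2/2 - y + 1/2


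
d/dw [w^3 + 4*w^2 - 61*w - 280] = 3*w^2 + 8*w - 61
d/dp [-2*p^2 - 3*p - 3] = -4*p - 3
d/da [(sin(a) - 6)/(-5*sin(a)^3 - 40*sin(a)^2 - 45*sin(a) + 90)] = 2*(sin(a)^3 - 5*sin(a)^2 - 48*sin(a) - 18)*cos(a)/(5*(sin(a)^3 + 8*sin(a)^2 + 9*sin(a) - 18)^2)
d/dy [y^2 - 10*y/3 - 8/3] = 2*y - 10/3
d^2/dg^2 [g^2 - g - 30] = 2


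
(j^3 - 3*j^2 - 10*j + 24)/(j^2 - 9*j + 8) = (j^3 - 3*j^2 - 10*j + 24)/(j^2 - 9*j + 8)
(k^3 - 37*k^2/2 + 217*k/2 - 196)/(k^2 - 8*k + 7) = (k^2 - 23*k/2 + 28)/(k - 1)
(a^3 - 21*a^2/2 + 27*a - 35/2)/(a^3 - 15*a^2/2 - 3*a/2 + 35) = (a - 1)/(a + 2)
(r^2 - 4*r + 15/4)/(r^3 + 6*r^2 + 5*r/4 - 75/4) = (2*r - 5)/(2*r^2 + 15*r + 25)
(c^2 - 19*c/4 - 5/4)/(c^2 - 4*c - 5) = (c + 1/4)/(c + 1)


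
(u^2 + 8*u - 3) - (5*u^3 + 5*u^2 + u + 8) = -5*u^3 - 4*u^2 + 7*u - 11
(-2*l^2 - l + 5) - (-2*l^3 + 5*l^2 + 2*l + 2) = 2*l^3 - 7*l^2 - 3*l + 3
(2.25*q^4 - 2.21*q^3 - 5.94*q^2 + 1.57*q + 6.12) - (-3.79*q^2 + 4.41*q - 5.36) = 2.25*q^4 - 2.21*q^3 - 2.15*q^2 - 2.84*q + 11.48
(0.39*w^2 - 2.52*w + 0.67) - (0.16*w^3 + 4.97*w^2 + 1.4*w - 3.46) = -0.16*w^3 - 4.58*w^2 - 3.92*w + 4.13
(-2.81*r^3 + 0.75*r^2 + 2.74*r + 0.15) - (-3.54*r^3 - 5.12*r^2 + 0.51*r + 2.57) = 0.73*r^3 + 5.87*r^2 + 2.23*r - 2.42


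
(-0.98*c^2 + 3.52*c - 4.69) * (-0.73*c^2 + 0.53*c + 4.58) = 0.7154*c^4 - 3.089*c^3 + 0.8009*c^2 + 13.6359*c - 21.4802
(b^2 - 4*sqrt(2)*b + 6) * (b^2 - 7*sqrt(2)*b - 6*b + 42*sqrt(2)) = b^4 - 11*sqrt(2)*b^3 - 6*b^3 + 62*b^2 + 66*sqrt(2)*b^2 - 372*b - 42*sqrt(2)*b + 252*sqrt(2)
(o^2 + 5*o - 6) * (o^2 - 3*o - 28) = o^4 + 2*o^3 - 49*o^2 - 122*o + 168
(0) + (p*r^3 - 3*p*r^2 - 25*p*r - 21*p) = p*r^3 - 3*p*r^2 - 25*p*r - 21*p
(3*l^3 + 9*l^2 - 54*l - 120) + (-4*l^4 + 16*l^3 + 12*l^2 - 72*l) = -4*l^4 + 19*l^3 + 21*l^2 - 126*l - 120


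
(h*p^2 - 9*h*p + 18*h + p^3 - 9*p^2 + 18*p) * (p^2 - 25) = h*p^4 - 9*h*p^3 - 7*h*p^2 + 225*h*p - 450*h + p^5 - 9*p^4 - 7*p^3 + 225*p^2 - 450*p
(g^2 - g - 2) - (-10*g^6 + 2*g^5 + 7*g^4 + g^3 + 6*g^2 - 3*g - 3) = 10*g^6 - 2*g^5 - 7*g^4 - g^3 - 5*g^2 + 2*g + 1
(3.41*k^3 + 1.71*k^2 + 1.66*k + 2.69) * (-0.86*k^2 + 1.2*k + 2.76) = -2.9326*k^5 + 2.6214*k^4 + 10.036*k^3 + 4.3982*k^2 + 7.8096*k + 7.4244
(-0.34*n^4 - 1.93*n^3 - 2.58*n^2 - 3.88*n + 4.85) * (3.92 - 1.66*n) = 0.5644*n^5 + 1.871*n^4 - 3.2828*n^3 - 3.6728*n^2 - 23.2606*n + 19.012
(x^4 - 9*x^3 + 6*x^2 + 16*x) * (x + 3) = x^5 - 6*x^4 - 21*x^3 + 34*x^2 + 48*x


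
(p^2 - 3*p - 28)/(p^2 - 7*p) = (p + 4)/p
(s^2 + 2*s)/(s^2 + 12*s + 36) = s*(s + 2)/(s^2 + 12*s + 36)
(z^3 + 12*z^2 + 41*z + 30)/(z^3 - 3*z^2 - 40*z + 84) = (z^2 + 6*z + 5)/(z^2 - 9*z + 14)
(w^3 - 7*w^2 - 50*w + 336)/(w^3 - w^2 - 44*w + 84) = (w - 8)/(w - 2)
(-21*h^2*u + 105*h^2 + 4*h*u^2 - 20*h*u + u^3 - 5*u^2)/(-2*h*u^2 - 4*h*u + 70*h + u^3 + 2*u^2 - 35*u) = (-21*h^2 + 4*h*u + u^2)/(-2*h*u - 14*h + u^2 + 7*u)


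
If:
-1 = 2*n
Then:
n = -1/2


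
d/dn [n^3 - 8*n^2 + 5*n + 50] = 3*n^2 - 16*n + 5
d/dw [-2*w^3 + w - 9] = 1 - 6*w^2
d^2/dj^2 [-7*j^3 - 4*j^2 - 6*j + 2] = -42*j - 8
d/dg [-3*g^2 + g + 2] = 1 - 6*g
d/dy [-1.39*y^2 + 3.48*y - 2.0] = 3.48 - 2.78*y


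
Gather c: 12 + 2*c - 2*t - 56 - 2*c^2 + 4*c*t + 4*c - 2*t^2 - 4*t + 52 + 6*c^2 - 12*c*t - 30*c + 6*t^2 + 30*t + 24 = 4*c^2 + c*(-8*t - 24) + 4*t^2 + 24*t + 32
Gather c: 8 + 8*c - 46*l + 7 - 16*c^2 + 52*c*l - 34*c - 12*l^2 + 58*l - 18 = -16*c^2 + c*(52*l - 26) - 12*l^2 + 12*l - 3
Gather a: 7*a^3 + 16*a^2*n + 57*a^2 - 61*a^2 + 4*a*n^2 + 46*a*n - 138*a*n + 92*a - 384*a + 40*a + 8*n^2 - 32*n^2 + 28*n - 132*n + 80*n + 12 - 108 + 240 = 7*a^3 + a^2*(16*n - 4) + a*(4*n^2 - 92*n - 252) - 24*n^2 - 24*n + 144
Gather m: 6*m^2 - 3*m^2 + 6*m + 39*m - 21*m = 3*m^2 + 24*m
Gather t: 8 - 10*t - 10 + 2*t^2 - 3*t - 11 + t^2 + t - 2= 3*t^2 - 12*t - 15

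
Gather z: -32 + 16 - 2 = -18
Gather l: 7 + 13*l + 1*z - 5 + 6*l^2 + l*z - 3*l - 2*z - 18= 6*l^2 + l*(z + 10) - z - 16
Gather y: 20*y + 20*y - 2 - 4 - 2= 40*y - 8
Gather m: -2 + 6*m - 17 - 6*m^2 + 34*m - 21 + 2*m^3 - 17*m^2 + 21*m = 2*m^3 - 23*m^2 + 61*m - 40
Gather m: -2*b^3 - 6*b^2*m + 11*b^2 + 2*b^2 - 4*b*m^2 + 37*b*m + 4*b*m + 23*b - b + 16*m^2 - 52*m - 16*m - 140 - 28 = -2*b^3 + 13*b^2 + 22*b + m^2*(16 - 4*b) + m*(-6*b^2 + 41*b - 68) - 168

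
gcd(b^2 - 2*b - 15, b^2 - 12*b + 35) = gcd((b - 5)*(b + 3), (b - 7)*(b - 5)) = b - 5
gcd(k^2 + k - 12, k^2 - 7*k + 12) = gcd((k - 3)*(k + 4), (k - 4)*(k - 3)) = k - 3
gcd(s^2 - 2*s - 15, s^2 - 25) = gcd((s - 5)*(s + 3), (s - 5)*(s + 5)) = s - 5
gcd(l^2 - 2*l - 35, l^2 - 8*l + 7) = l - 7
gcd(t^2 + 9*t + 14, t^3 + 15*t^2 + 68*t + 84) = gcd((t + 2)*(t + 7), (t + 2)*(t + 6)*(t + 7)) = t^2 + 9*t + 14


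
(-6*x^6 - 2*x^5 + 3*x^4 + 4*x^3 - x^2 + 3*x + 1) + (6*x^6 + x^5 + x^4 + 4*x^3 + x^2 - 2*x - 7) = -x^5 + 4*x^4 + 8*x^3 + x - 6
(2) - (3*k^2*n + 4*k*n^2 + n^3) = -3*k^2*n - 4*k*n^2 - n^3 + 2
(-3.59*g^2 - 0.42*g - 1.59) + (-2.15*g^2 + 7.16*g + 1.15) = -5.74*g^2 + 6.74*g - 0.44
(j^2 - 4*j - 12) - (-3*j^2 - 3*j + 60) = 4*j^2 - j - 72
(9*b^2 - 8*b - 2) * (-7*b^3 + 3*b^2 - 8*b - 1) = -63*b^5 + 83*b^4 - 82*b^3 + 49*b^2 + 24*b + 2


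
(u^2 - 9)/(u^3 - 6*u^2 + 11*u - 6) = (u + 3)/(u^2 - 3*u + 2)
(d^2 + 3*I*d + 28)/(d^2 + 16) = (d + 7*I)/(d + 4*I)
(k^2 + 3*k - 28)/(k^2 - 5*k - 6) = (-k^2 - 3*k + 28)/(-k^2 + 5*k + 6)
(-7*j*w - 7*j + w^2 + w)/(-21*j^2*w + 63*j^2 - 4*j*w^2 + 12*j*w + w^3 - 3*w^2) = (w + 1)/(3*j*w - 9*j + w^2 - 3*w)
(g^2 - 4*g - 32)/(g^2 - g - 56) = (g + 4)/(g + 7)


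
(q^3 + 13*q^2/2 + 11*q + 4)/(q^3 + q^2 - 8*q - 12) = (q^2 + 9*q/2 + 2)/(q^2 - q - 6)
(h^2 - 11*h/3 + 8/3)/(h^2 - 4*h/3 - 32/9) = 3*(h - 1)/(3*h + 4)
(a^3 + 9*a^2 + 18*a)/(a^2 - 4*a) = (a^2 + 9*a + 18)/(a - 4)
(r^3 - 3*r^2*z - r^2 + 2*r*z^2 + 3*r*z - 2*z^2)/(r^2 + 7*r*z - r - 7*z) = (r^2 - 3*r*z + 2*z^2)/(r + 7*z)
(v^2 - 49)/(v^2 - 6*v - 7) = (v + 7)/(v + 1)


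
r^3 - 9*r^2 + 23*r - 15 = (r - 5)*(r - 3)*(r - 1)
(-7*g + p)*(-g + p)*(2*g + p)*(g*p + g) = 14*g^4*p + 14*g^4 - 9*g^3*p^2 - 9*g^3*p - 6*g^2*p^3 - 6*g^2*p^2 + g*p^4 + g*p^3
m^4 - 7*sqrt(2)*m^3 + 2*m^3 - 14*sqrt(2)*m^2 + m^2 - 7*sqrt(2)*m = m*(m + 1)^2*(m - 7*sqrt(2))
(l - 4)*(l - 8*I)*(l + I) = l^3 - 4*l^2 - 7*I*l^2 + 8*l + 28*I*l - 32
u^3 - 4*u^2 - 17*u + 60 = (u - 5)*(u - 3)*(u + 4)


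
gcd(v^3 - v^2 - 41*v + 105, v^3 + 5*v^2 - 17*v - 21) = v^2 + 4*v - 21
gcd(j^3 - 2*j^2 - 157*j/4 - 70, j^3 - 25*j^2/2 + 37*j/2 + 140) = j^2 - 11*j/2 - 20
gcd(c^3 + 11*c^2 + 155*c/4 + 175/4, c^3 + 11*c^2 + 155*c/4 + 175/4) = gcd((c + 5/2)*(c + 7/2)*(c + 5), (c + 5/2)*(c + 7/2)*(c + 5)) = c^3 + 11*c^2 + 155*c/4 + 175/4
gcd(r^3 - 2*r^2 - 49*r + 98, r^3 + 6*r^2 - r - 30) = r - 2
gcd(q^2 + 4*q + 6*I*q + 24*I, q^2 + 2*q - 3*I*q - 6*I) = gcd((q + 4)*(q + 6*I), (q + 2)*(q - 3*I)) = 1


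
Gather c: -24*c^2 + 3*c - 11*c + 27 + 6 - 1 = -24*c^2 - 8*c + 32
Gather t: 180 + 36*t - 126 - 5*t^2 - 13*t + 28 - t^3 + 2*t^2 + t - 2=-t^3 - 3*t^2 + 24*t + 80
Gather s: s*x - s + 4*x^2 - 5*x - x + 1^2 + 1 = s*(x - 1) + 4*x^2 - 6*x + 2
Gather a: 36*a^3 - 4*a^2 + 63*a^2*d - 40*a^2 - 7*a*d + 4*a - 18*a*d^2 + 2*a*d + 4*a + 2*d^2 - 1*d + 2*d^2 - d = 36*a^3 + a^2*(63*d - 44) + a*(-18*d^2 - 5*d + 8) + 4*d^2 - 2*d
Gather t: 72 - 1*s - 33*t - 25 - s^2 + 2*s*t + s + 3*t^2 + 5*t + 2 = -s^2 + 3*t^2 + t*(2*s - 28) + 49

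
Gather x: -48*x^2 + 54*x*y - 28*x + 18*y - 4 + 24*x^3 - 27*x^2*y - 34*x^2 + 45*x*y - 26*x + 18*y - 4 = 24*x^3 + x^2*(-27*y - 82) + x*(99*y - 54) + 36*y - 8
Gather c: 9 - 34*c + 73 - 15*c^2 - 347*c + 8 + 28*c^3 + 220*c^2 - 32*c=28*c^3 + 205*c^2 - 413*c + 90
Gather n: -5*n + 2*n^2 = 2*n^2 - 5*n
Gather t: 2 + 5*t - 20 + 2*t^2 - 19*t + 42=2*t^2 - 14*t + 24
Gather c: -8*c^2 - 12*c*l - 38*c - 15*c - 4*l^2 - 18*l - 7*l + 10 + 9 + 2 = -8*c^2 + c*(-12*l - 53) - 4*l^2 - 25*l + 21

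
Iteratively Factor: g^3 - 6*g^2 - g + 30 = (g - 3)*(g^2 - 3*g - 10) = (g - 3)*(g + 2)*(g - 5)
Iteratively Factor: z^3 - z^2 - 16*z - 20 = (z + 2)*(z^2 - 3*z - 10) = (z - 5)*(z + 2)*(z + 2)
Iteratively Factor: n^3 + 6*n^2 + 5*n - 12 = (n + 3)*(n^2 + 3*n - 4) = (n - 1)*(n + 3)*(n + 4)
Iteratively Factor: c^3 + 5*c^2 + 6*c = (c + 3)*(c^2 + 2*c) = c*(c + 3)*(c + 2)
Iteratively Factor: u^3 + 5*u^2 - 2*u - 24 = (u - 2)*(u^2 + 7*u + 12) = (u - 2)*(u + 4)*(u + 3)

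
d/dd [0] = 0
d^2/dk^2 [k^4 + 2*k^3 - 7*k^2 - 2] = 12*k^2 + 12*k - 14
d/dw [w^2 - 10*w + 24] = 2*w - 10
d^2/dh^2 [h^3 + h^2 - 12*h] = 6*h + 2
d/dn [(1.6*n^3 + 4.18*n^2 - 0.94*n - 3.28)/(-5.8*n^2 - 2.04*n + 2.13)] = (-9.28*n^4 - 6.528*n^3 - 3.7552*n^2 - 20.2412*n - 8.6934)/(33.64*n^4 + 23.664*n^3 - 20.5464*n^2 - 8.6904*n + 4.5369)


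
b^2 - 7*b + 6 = (b - 6)*(b - 1)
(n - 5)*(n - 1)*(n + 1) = n^3 - 5*n^2 - n + 5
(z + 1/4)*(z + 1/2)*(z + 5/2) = z^3 + 13*z^2/4 + 2*z + 5/16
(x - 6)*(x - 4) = x^2 - 10*x + 24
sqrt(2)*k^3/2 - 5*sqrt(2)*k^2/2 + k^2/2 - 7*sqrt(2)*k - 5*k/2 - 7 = (k - 7)*(k + 2)*(sqrt(2)*k/2 + 1/2)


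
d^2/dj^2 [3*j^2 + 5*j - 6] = 6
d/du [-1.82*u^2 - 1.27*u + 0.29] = -3.64*u - 1.27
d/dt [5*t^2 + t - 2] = 10*t + 1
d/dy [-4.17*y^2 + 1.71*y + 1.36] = 1.71 - 8.34*y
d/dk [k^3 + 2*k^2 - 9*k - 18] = 3*k^2 + 4*k - 9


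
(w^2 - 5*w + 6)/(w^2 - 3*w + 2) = (w - 3)/(w - 1)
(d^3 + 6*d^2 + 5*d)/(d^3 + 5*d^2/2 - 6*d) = 2*(d^2 + 6*d + 5)/(2*d^2 + 5*d - 12)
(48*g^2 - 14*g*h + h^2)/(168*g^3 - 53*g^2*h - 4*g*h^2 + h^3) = (6*g - h)/(21*g^2 - 4*g*h - h^2)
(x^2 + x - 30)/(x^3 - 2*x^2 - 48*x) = (x - 5)/(x*(x - 8))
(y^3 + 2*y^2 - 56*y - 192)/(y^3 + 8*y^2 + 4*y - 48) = (y - 8)/(y - 2)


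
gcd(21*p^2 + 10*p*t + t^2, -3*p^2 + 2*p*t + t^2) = 3*p + t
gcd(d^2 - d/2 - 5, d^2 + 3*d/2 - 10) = d - 5/2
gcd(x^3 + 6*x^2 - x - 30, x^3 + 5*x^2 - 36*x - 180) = x + 5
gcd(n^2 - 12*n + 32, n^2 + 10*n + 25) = 1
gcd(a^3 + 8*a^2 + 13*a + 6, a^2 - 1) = a + 1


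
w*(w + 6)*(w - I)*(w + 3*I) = w^4 + 6*w^3 + 2*I*w^3 + 3*w^2 + 12*I*w^2 + 18*w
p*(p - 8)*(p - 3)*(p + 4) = p^4 - 7*p^3 - 20*p^2 + 96*p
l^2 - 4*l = l*(l - 4)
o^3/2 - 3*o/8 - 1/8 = (o/2 + 1/4)*(o - 1)*(o + 1/2)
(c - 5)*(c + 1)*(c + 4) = c^3 - 21*c - 20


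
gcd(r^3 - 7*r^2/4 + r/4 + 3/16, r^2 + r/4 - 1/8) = 1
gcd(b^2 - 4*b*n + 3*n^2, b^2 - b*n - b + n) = b - n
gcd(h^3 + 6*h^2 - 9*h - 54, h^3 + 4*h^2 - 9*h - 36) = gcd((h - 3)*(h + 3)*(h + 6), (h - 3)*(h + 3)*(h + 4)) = h^2 - 9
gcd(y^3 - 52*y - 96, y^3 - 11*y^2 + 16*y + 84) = y + 2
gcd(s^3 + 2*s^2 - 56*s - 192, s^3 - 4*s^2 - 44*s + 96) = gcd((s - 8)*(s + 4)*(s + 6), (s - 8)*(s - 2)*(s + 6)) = s^2 - 2*s - 48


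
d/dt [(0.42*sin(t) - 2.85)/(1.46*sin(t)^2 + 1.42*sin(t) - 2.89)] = (-0.6132*sin(t)^2 + 8.322*sin(t) + 2.8332)*cos(t)/(2.1316*sin(t)^4 + 4.1464*sin(t)^3 - 6.4224*sin(t)^2 - 8.2076*sin(t) + 8.3521)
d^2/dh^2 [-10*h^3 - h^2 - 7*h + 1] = -60*h - 2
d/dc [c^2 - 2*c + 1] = 2*c - 2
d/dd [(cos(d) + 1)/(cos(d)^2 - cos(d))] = (-sin(d)^3/cos(d)^2 + 2*tan(d))/(cos(d) - 1)^2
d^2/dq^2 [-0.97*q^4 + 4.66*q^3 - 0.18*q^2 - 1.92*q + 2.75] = -11.64*q^2 + 27.96*q - 0.36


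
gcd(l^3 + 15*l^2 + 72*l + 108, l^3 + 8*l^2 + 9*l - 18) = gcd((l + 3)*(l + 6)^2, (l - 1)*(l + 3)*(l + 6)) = l^2 + 9*l + 18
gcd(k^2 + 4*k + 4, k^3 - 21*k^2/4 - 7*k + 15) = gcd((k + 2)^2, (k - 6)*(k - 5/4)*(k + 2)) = k + 2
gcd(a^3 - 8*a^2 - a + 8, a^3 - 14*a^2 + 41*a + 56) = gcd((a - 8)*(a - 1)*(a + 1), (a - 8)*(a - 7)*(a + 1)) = a^2 - 7*a - 8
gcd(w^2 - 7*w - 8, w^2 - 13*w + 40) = w - 8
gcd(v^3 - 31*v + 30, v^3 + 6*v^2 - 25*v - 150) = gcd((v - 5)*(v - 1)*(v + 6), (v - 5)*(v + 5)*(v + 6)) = v^2 + v - 30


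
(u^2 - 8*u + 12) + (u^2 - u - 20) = 2*u^2 - 9*u - 8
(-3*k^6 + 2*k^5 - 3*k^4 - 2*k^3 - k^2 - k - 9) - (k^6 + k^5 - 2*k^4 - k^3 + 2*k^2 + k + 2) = -4*k^6 + k^5 - k^4 - k^3 - 3*k^2 - 2*k - 11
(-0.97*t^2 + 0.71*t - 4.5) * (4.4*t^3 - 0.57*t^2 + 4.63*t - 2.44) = -4.268*t^5 + 3.6769*t^4 - 24.6958*t^3 + 8.2191*t^2 - 22.5674*t + 10.98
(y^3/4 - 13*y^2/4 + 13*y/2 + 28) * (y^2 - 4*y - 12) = y^5/4 - 17*y^4/4 + 33*y^3/2 + 41*y^2 - 190*y - 336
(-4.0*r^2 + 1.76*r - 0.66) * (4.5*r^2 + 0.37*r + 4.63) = -18.0*r^4 + 6.44*r^3 - 20.8388*r^2 + 7.9046*r - 3.0558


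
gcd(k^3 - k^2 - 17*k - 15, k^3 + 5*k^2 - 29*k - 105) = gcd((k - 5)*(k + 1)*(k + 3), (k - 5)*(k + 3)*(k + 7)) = k^2 - 2*k - 15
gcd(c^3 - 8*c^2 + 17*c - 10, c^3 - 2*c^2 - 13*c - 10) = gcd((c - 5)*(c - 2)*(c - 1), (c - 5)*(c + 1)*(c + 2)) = c - 5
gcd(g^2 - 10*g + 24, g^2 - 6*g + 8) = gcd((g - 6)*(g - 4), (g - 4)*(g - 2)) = g - 4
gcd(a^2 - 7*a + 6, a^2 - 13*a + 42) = a - 6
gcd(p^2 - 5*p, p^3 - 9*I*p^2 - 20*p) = p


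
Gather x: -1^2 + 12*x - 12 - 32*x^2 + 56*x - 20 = -32*x^2 + 68*x - 33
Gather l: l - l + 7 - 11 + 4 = 0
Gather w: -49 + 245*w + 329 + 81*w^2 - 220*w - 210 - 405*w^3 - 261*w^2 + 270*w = -405*w^3 - 180*w^2 + 295*w + 70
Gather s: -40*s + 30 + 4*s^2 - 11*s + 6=4*s^2 - 51*s + 36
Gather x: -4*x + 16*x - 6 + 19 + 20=12*x + 33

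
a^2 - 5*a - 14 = (a - 7)*(a + 2)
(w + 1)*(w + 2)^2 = w^3 + 5*w^2 + 8*w + 4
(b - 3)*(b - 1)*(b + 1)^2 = b^4 - 2*b^3 - 4*b^2 + 2*b + 3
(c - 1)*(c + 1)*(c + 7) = c^3 + 7*c^2 - c - 7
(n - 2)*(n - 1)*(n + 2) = n^3 - n^2 - 4*n + 4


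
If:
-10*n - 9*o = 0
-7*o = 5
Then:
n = 9/14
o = -5/7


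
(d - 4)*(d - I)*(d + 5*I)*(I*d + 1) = I*d^4 - 3*d^3 - 4*I*d^3 + 12*d^2 + 9*I*d^2 + 5*d - 36*I*d - 20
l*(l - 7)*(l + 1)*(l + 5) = l^4 - l^3 - 37*l^2 - 35*l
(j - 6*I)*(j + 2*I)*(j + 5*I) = j^3 + I*j^2 + 32*j + 60*I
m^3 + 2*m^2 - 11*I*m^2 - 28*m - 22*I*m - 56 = (m + 2)*(m - 7*I)*(m - 4*I)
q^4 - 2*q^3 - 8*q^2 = q^2*(q - 4)*(q + 2)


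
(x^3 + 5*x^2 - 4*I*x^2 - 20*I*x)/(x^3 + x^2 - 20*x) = (x - 4*I)/(x - 4)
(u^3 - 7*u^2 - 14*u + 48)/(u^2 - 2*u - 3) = (-u^3 + 7*u^2 + 14*u - 48)/(-u^2 + 2*u + 3)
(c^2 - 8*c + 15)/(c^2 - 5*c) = (c - 3)/c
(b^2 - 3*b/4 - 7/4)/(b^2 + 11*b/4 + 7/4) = (4*b - 7)/(4*b + 7)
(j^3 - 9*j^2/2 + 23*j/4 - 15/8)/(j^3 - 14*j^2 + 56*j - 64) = (8*j^3 - 36*j^2 + 46*j - 15)/(8*(j^3 - 14*j^2 + 56*j - 64))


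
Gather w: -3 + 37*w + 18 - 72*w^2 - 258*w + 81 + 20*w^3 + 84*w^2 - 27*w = 20*w^3 + 12*w^2 - 248*w + 96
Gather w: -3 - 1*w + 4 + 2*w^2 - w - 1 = 2*w^2 - 2*w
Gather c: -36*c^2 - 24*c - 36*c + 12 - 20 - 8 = -36*c^2 - 60*c - 16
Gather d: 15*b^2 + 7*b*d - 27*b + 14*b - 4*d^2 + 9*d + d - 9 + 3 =15*b^2 - 13*b - 4*d^2 + d*(7*b + 10) - 6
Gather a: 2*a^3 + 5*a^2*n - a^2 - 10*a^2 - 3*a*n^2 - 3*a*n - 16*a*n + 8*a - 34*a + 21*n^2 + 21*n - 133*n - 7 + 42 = 2*a^3 + a^2*(5*n - 11) + a*(-3*n^2 - 19*n - 26) + 21*n^2 - 112*n + 35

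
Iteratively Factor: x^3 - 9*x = (x - 3)*(x^2 + 3*x) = (x - 3)*(x + 3)*(x)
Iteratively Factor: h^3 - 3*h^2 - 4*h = (h + 1)*(h^2 - 4*h) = h*(h + 1)*(h - 4)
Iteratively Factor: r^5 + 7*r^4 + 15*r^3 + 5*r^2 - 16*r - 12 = (r + 2)*(r^4 + 5*r^3 + 5*r^2 - 5*r - 6) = (r + 1)*(r + 2)*(r^3 + 4*r^2 + r - 6) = (r + 1)*(r + 2)^2*(r^2 + 2*r - 3) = (r + 1)*(r + 2)^2*(r + 3)*(r - 1)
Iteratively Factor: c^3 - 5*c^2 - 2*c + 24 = (c - 3)*(c^2 - 2*c - 8) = (c - 4)*(c - 3)*(c + 2)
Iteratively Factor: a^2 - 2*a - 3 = (a + 1)*(a - 3)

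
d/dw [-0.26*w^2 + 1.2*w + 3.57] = 1.2 - 0.52*w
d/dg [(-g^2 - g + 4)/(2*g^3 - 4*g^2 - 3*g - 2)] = (2*g^4 + 4*g^3 - 25*g^2 + 36*g + 14)/(4*g^6 - 16*g^5 + 4*g^4 + 16*g^3 + 25*g^2 + 12*g + 4)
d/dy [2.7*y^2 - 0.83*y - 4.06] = 5.4*y - 0.83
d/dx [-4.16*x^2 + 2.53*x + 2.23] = 2.53 - 8.32*x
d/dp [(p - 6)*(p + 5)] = 2*p - 1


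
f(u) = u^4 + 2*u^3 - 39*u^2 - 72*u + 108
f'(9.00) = 2628.00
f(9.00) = 4320.00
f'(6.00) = 540.00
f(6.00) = 0.00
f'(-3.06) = 108.25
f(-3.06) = -6.49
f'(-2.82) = 105.97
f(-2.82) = 19.29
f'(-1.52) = 46.38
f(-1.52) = 125.65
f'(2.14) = -172.24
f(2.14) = -184.11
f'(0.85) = -131.51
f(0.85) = 20.37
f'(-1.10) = 15.74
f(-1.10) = 138.81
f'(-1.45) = 41.52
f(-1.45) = 128.73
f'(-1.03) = 10.33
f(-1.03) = 139.72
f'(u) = 4*u^3 + 6*u^2 - 78*u - 72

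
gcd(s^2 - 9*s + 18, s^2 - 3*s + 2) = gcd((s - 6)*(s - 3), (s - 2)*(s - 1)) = 1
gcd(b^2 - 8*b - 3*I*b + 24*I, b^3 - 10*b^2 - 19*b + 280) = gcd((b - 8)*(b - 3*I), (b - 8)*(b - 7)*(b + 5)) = b - 8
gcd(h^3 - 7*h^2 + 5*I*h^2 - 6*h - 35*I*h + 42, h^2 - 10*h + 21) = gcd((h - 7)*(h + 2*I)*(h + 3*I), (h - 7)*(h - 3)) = h - 7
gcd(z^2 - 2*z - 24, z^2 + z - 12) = z + 4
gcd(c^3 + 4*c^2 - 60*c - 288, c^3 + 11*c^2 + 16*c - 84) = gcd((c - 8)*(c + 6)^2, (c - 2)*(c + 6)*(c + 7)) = c + 6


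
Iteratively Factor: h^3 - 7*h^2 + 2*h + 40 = (h + 2)*(h^2 - 9*h + 20) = (h - 4)*(h + 2)*(h - 5)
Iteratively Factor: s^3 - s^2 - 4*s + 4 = (s - 1)*(s^2 - 4) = (s - 2)*(s - 1)*(s + 2)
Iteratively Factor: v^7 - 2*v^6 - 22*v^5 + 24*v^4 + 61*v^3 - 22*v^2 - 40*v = (v + 4)*(v^6 - 6*v^5 + 2*v^4 + 16*v^3 - 3*v^2 - 10*v) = (v - 5)*(v + 4)*(v^5 - v^4 - 3*v^3 + v^2 + 2*v) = (v - 5)*(v - 2)*(v + 4)*(v^4 + v^3 - v^2 - v) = (v - 5)*(v - 2)*(v + 1)*(v + 4)*(v^3 - v) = v*(v - 5)*(v - 2)*(v + 1)*(v + 4)*(v^2 - 1) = v*(v - 5)*(v - 2)*(v + 1)^2*(v + 4)*(v - 1)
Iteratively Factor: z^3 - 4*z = (z + 2)*(z^2 - 2*z) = (z - 2)*(z + 2)*(z)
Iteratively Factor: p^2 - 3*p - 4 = (p - 4)*(p + 1)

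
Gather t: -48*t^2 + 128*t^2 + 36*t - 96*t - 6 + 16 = 80*t^2 - 60*t + 10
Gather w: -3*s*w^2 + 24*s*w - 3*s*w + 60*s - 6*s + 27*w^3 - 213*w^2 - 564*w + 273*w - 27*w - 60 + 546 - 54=54*s + 27*w^3 + w^2*(-3*s - 213) + w*(21*s - 318) + 432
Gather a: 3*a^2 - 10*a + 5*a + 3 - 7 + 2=3*a^2 - 5*a - 2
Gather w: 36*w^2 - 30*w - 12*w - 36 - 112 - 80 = 36*w^2 - 42*w - 228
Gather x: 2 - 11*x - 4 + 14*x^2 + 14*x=14*x^2 + 3*x - 2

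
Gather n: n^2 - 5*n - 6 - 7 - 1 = n^2 - 5*n - 14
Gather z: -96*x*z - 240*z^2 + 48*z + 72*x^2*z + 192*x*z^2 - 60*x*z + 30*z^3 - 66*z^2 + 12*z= 30*z^3 + z^2*(192*x - 306) + z*(72*x^2 - 156*x + 60)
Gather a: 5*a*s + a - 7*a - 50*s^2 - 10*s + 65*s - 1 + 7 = a*(5*s - 6) - 50*s^2 + 55*s + 6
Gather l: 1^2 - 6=-5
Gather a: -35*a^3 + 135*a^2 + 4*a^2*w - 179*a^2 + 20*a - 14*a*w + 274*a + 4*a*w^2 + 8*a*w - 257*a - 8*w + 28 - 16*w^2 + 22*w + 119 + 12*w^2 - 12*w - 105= -35*a^3 + a^2*(4*w - 44) + a*(4*w^2 - 6*w + 37) - 4*w^2 + 2*w + 42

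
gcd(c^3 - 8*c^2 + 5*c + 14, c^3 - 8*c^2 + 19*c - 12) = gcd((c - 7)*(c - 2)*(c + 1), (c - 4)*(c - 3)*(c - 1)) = 1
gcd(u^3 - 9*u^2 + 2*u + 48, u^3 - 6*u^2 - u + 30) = u^2 - u - 6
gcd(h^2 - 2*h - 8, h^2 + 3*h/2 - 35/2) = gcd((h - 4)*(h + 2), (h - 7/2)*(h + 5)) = 1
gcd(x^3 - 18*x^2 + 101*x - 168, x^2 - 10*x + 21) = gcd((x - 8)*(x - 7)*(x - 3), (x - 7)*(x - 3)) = x^2 - 10*x + 21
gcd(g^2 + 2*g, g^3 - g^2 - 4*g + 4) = g + 2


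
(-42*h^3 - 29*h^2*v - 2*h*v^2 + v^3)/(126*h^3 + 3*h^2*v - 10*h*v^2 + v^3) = (2*h + v)/(-6*h + v)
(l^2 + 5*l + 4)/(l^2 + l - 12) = (l + 1)/(l - 3)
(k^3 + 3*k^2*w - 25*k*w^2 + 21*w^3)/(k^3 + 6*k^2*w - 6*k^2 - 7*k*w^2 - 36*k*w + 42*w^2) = (k - 3*w)/(k - 6)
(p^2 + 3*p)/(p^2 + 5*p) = (p + 3)/(p + 5)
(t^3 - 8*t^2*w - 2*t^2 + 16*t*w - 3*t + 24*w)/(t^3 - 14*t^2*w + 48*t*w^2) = (t^2 - 2*t - 3)/(t*(t - 6*w))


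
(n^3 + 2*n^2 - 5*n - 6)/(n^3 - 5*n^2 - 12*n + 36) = (n + 1)/(n - 6)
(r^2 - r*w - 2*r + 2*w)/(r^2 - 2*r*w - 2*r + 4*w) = (r - w)/(r - 2*w)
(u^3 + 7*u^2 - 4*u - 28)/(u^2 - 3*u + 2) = (u^2 + 9*u + 14)/(u - 1)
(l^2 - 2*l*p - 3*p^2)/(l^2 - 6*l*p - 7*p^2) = (-l + 3*p)/(-l + 7*p)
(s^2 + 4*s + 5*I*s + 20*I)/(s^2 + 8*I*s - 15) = (s + 4)/(s + 3*I)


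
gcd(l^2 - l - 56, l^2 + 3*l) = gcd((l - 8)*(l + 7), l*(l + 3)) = 1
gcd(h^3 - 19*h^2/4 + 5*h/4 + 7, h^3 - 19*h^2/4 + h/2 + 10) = h - 4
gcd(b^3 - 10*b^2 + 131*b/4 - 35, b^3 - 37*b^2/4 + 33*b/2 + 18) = b - 4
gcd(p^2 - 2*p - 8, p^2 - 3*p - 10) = p + 2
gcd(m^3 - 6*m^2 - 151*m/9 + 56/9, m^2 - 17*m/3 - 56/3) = m^2 - 17*m/3 - 56/3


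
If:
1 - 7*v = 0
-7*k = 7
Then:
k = -1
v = 1/7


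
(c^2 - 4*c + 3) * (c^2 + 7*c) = c^4 + 3*c^3 - 25*c^2 + 21*c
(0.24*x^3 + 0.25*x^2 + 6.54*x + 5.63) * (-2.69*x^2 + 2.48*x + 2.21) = -0.6456*x^5 - 0.0773*x^4 - 16.4422*x^3 + 1.627*x^2 + 28.4158*x + 12.4423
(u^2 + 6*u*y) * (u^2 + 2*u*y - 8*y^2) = u^4 + 8*u^3*y + 4*u^2*y^2 - 48*u*y^3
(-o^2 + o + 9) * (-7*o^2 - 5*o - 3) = 7*o^4 - 2*o^3 - 65*o^2 - 48*o - 27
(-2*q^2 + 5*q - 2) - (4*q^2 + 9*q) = -6*q^2 - 4*q - 2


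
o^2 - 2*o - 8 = (o - 4)*(o + 2)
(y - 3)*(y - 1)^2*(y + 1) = y^4 - 4*y^3 + 2*y^2 + 4*y - 3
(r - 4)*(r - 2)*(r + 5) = r^3 - r^2 - 22*r + 40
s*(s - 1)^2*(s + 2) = s^4 - 3*s^2 + 2*s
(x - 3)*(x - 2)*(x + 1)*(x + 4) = x^4 - 15*x^2 + 10*x + 24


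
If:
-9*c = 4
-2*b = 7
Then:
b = -7/2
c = -4/9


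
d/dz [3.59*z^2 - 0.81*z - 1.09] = 7.18*z - 0.81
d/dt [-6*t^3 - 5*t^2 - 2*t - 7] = -18*t^2 - 10*t - 2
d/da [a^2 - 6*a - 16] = 2*a - 6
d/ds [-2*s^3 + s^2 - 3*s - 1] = -6*s^2 + 2*s - 3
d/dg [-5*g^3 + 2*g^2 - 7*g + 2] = -15*g^2 + 4*g - 7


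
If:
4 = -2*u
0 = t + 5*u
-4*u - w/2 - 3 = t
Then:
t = 10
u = -2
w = -10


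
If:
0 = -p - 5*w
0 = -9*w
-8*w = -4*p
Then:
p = 0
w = 0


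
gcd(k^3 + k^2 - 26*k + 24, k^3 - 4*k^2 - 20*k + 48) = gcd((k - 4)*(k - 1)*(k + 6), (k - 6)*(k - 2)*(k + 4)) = 1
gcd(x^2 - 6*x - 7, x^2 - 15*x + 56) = x - 7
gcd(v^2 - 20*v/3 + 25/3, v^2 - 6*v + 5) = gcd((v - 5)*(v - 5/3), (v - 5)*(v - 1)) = v - 5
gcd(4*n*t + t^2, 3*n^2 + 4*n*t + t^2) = 1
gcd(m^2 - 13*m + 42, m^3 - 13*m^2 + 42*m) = m^2 - 13*m + 42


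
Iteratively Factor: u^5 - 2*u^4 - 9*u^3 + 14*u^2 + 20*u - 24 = (u + 2)*(u^4 - 4*u^3 - u^2 + 16*u - 12) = (u + 2)^2*(u^3 - 6*u^2 + 11*u - 6) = (u - 2)*(u + 2)^2*(u^2 - 4*u + 3) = (u - 2)*(u - 1)*(u + 2)^2*(u - 3)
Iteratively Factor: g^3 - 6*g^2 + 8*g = (g)*(g^2 - 6*g + 8) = g*(g - 2)*(g - 4)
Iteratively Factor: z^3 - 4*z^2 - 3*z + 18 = (z - 3)*(z^2 - z - 6) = (z - 3)*(z + 2)*(z - 3)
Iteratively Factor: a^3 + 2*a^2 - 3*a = (a - 1)*(a^2 + 3*a) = a*(a - 1)*(a + 3)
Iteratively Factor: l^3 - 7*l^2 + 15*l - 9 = (l - 3)*(l^2 - 4*l + 3) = (l - 3)*(l - 1)*(l - 3)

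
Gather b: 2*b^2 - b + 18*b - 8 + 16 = 2*b^2 + 17*b + 8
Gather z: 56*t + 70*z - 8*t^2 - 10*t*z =-8*t^2 + 56*t + z*(70 - 10*t)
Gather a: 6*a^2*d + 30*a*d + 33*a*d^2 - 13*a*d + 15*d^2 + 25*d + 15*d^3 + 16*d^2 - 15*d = 6*a^2*d + a*(33*d^2 + 17*d) + 15*d^3 + 31*d^2 + 10*d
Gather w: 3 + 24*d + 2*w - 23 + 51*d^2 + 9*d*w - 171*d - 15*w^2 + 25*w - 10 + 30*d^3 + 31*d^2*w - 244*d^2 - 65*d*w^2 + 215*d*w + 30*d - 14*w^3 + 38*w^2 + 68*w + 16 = 30*d^3 - 193*d^2 - 117*d - 14*w^3 + w^2*(23 - 65*d) + w*(31*d^2 + 224*d + 95) - 14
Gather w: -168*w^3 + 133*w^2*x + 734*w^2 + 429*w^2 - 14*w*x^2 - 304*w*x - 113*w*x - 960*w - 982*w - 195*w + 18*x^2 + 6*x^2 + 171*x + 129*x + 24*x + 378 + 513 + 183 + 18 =-168*w^3 + w^2*(133*x + 1163) + w*(-14*x^2 - 417*x - 2137) + 24*x^2 + 324*x + 1092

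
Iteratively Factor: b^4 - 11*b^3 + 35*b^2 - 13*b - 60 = (b - 4)*(b^3 - 7*b^2 + 7*b + 15) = (b - 4)*(b - 3)*(b^2 - 4*b - 5) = (b - 4)*(b - 3)*(b + 1)*(b - 5)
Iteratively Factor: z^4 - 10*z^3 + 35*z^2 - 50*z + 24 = (z - 3)*(z^3 - 7*z^2 + 14*z - 8) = (z - 3)*(z - 1)*(z^2 - 6*z + 8) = (z - 4)*(z - 3)*(z - 1)*(z - 2)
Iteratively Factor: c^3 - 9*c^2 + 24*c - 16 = (c - 1)*(c^2 - 8*c + 16) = (c - 4)*(c - 1)*(c - 4)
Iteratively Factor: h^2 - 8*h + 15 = (h - 3)*(h - 5)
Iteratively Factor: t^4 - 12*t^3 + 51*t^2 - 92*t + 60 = (t - 3)*(t^3 - 9*t^2 + 24*t - 20) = (t - 5)*(t - 3)*(t^2 - 4*t + 4) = (t - 5)*(t - 3)*(t - 2)*(t - 2)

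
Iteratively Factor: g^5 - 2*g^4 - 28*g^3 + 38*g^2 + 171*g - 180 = (g + 4)*(g^4 - 6*g^3 - 4*g^2 + 54*g - 45) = (g - 5)*(g + 4)*(g^3 - g^2 - 9*g + 9) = (g - 5)*(g - 1)*(g + 4)*(g^2 - 9) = (g - 5)*(g - 1)*(g + 3)*(g + 4)*(g - 3)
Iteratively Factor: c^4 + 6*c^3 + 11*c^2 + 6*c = (c + 3)*(c^3 + 3*c^2 + 2*c) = c*(c + 3)*(c^2 + 3*c + 2) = c*(c + 2)*(c + 3)*(c + 1)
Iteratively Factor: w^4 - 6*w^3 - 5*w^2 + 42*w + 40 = (w + 1)*(w^3 - 7*w^2 + 2*w + 40) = (w - 5)*(w + 1)*(w^2 - 2*w - 8) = (w - 5)*(w - 4)*(w + 1)*(w + 2)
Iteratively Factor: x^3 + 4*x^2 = (x)*(x^2 + 4*x) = x*(x + 4)*(x)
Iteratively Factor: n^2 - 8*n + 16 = (n - 4)*(n - 4)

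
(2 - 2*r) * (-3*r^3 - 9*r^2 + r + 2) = 6*r^4 + 12*r^3 - 20*r^2 - 2*r + 4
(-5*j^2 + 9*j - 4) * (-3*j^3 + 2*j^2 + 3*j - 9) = 15*j^5 - 37*j^4 + 15*j^3 + 64*j^2 - 93*j + 36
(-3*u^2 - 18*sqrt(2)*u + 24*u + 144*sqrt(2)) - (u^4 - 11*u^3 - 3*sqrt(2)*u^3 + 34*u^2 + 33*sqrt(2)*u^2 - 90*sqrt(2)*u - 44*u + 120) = -u^4 + 3*sqrt(2)*u^3 + 11*u^3 - 33*sqrt(2)*u^2 - 37*u^2 + 68*u + 72*sqrt(2)*u - 120 + 144*sqrt(2)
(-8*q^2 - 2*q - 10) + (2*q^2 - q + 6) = -6*q^2 - 3*q - 4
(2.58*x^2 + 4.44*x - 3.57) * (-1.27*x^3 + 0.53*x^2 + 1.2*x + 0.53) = -3.2766*x^5 - 4.2714*x^4 + 9.9831*x^3 + 4.8033*x^2 - 1.9308*x - 1.8921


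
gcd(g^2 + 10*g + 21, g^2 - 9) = g + 3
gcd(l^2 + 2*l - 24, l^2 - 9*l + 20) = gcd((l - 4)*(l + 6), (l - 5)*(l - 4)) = l - 4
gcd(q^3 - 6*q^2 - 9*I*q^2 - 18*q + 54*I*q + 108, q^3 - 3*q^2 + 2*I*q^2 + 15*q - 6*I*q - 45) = q - 3*I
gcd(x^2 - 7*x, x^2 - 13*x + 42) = x - 7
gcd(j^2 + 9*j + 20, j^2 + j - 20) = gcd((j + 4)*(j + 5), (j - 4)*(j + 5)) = j + 5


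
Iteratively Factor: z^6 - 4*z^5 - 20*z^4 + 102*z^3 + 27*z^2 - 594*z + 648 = (z - 2)*(z^5 - 2*z^4 - 24*z^3 + 54*z^2 + 135*z - 324) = (z - 3)*(z - 2)*(z^4 + z^3 - 21*z^2 - 9*z + 108) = (z - 3)^2*(z - 2)*(z^3 + 4*z^2 - 9*z - 36) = (z - 3)^2*(z - 2)*(z + 3)*(z^2 + z - 12) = (z - 3)^3*(z - 2)*(z + 3)*(z + 4)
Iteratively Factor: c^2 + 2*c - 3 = (c - 1)*(c + 3)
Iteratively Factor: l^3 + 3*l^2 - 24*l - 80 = (l + 4)*(l^2 - l - 20) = (l + 4)^2*(l - 5)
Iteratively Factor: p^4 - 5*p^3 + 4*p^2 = (p - 1)*(p^3 - 4*p^2) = p*(p - 1)*(p^2 - 4*p) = p^2*(p - 1)*(p - 4)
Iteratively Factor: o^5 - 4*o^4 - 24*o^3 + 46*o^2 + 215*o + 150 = (o - 5)*(o^4 + o^3 - 19*o^2 - 49*o - 30) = (o - 5)^2*(o^3 + 6*o^2 + 11*o + 6) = (o - 5)^2*(o + 2)*(o^2 + 4*o + 3) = (o - 5)^2*(o + 2)*(o + 3)*(o + 1)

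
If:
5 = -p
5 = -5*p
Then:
No Solution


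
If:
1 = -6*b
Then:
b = -1/6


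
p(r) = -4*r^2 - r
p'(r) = -8*r - 1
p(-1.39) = -6.34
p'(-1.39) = 10.12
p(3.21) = -44.43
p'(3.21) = -26.68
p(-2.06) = -14.91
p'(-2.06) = 15.48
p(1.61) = -11.98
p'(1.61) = -13.88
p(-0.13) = 0.06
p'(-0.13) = 0.04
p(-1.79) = -11.03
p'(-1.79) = 13.32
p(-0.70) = -1.26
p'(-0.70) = 4.60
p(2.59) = -29.42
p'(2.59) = -21.72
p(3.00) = -39.00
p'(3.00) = -25.00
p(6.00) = -150.00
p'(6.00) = -49.00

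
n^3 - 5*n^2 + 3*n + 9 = (n - 3)^2*(n + 1)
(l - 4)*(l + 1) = l^2 - 3*l - 4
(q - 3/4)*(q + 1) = q^2 + q/4 - 3/4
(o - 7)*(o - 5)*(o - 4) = o^3 - 16*o^2 + 83*o - 140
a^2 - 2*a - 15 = (a - 5)*(a + 3)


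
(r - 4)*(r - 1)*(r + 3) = r^3 - 2*r^2 - 11*r + 12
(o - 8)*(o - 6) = o^2 - 14*o + 48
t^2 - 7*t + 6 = (t - 6)*(t - 1)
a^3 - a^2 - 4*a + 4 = (a - 2)*(a - 1)*(a + 2)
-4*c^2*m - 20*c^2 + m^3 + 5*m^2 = (-2*c + m)*(2*c + m)*(m + 5)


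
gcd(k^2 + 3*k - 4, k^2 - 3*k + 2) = k - 1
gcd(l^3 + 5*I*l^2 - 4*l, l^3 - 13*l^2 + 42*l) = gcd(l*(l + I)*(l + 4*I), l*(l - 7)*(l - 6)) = l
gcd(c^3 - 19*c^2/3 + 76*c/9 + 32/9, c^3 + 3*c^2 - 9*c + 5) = 1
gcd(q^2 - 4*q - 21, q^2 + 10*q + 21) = q + 3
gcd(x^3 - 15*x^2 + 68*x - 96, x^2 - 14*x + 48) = x - 8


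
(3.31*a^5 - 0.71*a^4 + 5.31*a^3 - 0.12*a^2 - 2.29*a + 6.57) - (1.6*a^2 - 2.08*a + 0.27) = 3.31*a^5 - 0.71*a^4 + 5.31*a^3 - 1.72*a^2 - 0.21*a + 6.3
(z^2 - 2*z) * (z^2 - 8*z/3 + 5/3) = z^4 - 14*z^3/3 + 7*z^2 - 10*z/3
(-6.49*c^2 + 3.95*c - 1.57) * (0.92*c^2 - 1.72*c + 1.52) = -5.9708*c^4 + 14.7968*c^3 - 18.1032*c^2 + 8.7044*c - 2.3864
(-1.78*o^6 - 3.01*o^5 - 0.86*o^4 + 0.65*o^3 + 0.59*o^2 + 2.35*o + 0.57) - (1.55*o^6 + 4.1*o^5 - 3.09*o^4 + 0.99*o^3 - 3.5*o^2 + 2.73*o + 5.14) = -3.33*o^6 - 7.11*o^5 + 2.23*o^4 - 0.34*o^3 + 4.09*o^2 - 0.38*o - 4.57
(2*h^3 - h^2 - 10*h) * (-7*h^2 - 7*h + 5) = -14*h^5 - 7*h^4 + 87*h^3 + 65*h^2 - 50*h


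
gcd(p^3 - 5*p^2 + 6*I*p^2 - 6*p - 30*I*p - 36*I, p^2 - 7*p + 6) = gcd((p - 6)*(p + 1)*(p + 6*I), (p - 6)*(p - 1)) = p - 6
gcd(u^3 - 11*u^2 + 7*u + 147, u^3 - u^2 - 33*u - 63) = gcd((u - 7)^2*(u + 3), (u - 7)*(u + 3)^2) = u^2 - 4*u - 21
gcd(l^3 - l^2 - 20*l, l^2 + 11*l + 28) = l + 4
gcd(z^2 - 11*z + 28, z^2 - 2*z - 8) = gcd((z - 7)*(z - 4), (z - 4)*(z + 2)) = z - 4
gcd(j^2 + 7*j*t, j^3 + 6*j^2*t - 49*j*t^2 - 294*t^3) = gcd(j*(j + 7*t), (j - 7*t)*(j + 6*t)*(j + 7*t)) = j + 7*t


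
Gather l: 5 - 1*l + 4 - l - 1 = 8 - 2*l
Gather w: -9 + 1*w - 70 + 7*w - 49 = 8*w - 128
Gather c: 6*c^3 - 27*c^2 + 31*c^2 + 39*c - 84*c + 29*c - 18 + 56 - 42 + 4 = 6*c^3 + 4*c^2 - 16*c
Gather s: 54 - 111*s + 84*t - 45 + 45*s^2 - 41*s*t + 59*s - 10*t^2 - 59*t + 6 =45*s^2 + s*(-41*t - 52) - 10*t^2 + 25*t + 15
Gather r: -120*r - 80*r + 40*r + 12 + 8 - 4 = 16 - 160*r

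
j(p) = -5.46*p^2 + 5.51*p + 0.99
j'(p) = 5.51 - 10.92*p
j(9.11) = -401.95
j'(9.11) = -93.97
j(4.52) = -85.65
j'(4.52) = -43.85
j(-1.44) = -18.27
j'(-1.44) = 21.23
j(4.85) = -100.72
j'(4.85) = -47.45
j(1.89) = -8.10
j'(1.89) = -15.13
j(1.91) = -8.40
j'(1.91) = -15.35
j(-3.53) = -86.50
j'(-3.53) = 44.06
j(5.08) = -111.92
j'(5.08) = -49.96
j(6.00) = -162.51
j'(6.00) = -60.01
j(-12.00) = -851.37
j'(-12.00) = 136.55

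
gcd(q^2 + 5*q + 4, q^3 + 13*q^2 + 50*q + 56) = q + 4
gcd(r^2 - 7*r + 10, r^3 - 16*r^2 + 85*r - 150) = r - 5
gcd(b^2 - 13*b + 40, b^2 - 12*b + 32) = b - 8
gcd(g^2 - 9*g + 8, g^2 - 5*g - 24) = g - 8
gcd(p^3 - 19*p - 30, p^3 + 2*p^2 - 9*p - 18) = p^2 + 5*p + 6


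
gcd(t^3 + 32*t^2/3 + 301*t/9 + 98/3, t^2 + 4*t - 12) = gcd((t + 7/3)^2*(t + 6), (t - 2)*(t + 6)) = t + 6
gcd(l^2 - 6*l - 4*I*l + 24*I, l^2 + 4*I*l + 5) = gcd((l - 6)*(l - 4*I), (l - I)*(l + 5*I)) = 1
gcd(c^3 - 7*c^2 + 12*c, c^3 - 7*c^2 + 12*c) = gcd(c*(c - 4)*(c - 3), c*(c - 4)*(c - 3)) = c^3 - 7*c^2 + 12*c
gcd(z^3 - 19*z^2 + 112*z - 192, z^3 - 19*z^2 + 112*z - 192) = z^3 - 19*z^2 + 112*z - 192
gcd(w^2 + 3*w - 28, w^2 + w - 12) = 1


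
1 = 1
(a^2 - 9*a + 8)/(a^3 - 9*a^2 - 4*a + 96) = (a - 1)/(a^2 - a - 12)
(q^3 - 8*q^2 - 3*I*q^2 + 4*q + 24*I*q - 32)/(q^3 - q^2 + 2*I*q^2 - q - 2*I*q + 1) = (q^2 - 4*q*(2 + I) + 32*I)/(q^2 + q*(-1 + I) - I)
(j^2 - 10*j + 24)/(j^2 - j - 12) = (j - 6)/(j + 3)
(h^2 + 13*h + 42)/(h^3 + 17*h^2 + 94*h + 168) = 1/(h + 4)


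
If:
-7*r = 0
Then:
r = 0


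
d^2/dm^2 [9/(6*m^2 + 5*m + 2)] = 18*(-36*m^2 - 30*m + (12*m + 5)^2 - 12)/(6*m^2 + 5*m + 2)^3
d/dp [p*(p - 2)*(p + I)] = 3*p^2 + 2*p*(-2 + I) - 2*I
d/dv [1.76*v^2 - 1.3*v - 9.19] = 3.52*v - 1.3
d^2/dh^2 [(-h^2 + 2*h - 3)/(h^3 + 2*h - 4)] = 2*(-h^6 + 6*h^5 - 12*h^4 - 32*h^3 + 30*h^2 - 36*h - 12)/(h^9 + 6*h^7 - 12*h^6 + 12*h^5 - 48*h^4 + 56*h^3 - 48*h^2 + 96*h - 64)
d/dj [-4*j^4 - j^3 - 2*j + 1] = -16*j^3 - 3*j^2 - 2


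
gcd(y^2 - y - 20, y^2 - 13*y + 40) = y - 5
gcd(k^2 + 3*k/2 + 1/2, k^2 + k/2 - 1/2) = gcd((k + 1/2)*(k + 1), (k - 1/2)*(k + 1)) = k + 1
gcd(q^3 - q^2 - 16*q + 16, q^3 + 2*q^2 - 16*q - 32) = q^2 - 16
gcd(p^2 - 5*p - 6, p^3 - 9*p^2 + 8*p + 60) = p - 6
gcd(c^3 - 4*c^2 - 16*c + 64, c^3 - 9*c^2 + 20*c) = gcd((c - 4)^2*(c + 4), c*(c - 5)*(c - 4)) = c - 4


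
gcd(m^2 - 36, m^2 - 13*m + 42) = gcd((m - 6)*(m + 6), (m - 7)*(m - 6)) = m - 6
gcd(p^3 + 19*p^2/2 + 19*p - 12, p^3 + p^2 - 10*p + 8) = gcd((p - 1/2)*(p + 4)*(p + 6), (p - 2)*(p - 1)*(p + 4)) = p + 4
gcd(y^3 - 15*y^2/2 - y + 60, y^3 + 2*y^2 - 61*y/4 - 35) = y^2 - 3*y/2 - 10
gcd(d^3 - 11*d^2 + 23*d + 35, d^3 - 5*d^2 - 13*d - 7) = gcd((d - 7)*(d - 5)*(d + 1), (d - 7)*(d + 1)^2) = d^2 - 6*d - 7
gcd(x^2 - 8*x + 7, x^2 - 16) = 1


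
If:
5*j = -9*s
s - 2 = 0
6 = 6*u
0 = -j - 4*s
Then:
No Solution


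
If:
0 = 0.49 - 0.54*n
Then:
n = 0.91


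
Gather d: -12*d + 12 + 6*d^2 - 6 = 6*d^2 - 12*d + 6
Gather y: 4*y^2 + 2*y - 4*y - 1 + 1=4*y^2 - 2*y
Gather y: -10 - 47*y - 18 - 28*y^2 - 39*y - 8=-28*y^2 - 86*y - 36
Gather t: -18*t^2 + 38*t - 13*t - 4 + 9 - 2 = -18*t^2 + 25*t + 3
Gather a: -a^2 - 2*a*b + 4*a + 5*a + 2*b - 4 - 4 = -a^2 + a*(9 - 2*b) + 2*b - 8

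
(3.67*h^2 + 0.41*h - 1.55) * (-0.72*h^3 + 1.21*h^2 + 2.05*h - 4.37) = -2.6424*h^5 + 4.1455*h^4 + 9.1356*h^3 - 17.0729*h^2 - 4.9692*h + 6.7735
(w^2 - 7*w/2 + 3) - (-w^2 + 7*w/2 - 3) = 2*w^2 - 7*w + 6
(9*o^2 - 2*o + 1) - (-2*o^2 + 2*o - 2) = 11*o^2 - 4*o + 3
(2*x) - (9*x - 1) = 1 - 7*x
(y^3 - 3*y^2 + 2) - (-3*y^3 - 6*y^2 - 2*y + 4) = 4*y^3 + 3*y^2 + 2*y - 2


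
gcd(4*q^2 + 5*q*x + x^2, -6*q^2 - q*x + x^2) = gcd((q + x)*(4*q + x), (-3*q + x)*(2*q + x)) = 1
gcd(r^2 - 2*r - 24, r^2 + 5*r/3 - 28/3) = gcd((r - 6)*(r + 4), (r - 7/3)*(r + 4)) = r + 4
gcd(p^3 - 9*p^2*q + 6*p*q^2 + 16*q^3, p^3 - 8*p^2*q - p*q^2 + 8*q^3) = p^2 - 7*p*q - 8*q^2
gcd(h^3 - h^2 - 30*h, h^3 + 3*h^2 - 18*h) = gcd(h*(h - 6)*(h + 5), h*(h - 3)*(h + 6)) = h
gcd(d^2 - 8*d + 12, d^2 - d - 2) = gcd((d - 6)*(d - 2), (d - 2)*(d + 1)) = d - 2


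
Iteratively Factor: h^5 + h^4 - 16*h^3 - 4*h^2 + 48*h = (h + 2)*(h^4 - h^3 - 14*h^2 + 24*h) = h*(h + 2)*(h^3 - h^2 - 14*h + 24) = h*(h - 3)*(h + 2)*(h^2 + 2*h - 8) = h*(h - 3)*(h - 2)*(h + 2)*(h + 4)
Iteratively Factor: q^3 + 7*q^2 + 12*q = (q + 3)*(q^2 + 4*q) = (q + 3)*(q + 4)*(q)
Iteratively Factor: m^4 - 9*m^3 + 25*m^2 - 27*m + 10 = (m - 1)*(m^3 - 8*m^2 + 17*m - 10) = (m - 2)*(m - 1)*(m^2 - 6*m + 5) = (m - 2)*(m - 1)^2*(m - 5)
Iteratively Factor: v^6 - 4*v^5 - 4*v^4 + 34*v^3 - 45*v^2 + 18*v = (v)*(v^5 - 4*v^4 - 4*v^3 + 34*v^2 - 45*v + 18) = v*(v - 1)*(v^4 - 3*v^3 - 7*v^2 + 27*v - 18) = v*(v - 1)*(v + 3)*(v^3 - 6*v^2 + 11*v - 6) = v*(v - 1)^2*(v + 3)*(v^2 - 5*v + 6) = v*(v - 3)*(v - 1)^2*(v + 3)*(v - 2)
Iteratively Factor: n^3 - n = (n)*(n^2 - 1) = n*(n - 1)*(n + 1)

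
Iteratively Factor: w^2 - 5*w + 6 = (w - 3)*(w - 2)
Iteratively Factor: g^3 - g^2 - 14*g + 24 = (g - 3)*(g^2 + 2*g - 8) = (g - 3)*(g - 2)*(g + 4)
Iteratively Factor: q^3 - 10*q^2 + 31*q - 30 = (q - 2)*(q^2 - 8*q + 15) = (q - 5)*(q - 2)*(q - 3)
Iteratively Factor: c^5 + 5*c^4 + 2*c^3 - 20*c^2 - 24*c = (c + 2)*(c^4 + 3*c^3 - 4*c^2 - 12*c) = (c + 2)^2*(c^3 + c^2 - 6*c) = (c + 2)^2*(c + 3)*(c^2 - 2*c) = (c - 2)*(c + 2)^2*(c + 3)*(c)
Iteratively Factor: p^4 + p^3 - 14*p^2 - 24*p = (p + 2)*(p^3 - p^2 - 12*p) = (p + 2)*(p + 3)*(p^2 - 4*p) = (p - 4)*(p + 2)*(p + 3)*(p)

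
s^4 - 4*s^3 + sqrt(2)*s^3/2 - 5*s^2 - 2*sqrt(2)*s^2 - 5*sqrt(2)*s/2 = s*(s - 5)*(s + 1)*(s + sqrt(2)/2)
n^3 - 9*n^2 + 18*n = n*(n - 6)*(n - 3)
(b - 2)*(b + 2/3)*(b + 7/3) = b^3 + b^2 - 40*b/9 - 28/9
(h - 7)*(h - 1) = h^2 - 8*h + 7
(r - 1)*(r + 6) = r^2 + 5*r - 6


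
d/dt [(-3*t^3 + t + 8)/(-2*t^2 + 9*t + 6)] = 2*(3*t^4 - 27*t^3 - 26*t^2 + 16*t - 33)/(4*t^4 - 36*t^3 + 57*t^2 + 108*t + 36)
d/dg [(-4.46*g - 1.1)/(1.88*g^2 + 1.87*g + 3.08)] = (8.3848*g^2 + 4.136*g - 11.6798)/(3.5344*g^4 + 7.0312*g^3 + 15.0777*g^2 + 11.5192*g + 9.4864)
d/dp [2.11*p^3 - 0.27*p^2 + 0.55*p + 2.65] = 6.33*p^2 - 0.54*p + 0.55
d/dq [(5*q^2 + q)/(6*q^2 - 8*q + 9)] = (-46*q^2 + 90*q + 9)/(36*q^4 - 96*q^3 + 172*q^2 - 144*q + 81)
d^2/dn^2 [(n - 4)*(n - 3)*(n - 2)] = 6*n - 18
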